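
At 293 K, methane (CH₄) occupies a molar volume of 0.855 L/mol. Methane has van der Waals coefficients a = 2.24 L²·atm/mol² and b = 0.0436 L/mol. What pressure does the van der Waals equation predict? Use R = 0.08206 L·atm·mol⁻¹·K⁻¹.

P = RT/(V_m − b) − a/V_m²
RT/(V_m − b) = (0.08206)(293)/(0.855 − 0.0436) = 24.044/0.81140 = 29.633 atm
a/V_m² = 2.24/(0.855)² = 3.0642 atm
P = 29.633 − 3.0642 = 26.57 atm

P ≈ 26.57 atm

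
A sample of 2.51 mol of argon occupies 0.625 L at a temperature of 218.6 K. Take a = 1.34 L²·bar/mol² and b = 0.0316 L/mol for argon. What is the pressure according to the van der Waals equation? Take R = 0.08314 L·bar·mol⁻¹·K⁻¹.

P ≈ 61.99 bar

P = nRT/(V − nb) − a n²/V²
nRT/(V − nb) = (2.51)(0.08314)(218.6)/(0.625 − 2.51×0.0316) = 45.618/0.54568 = 83.598 bar
a n²/V² = (1.34)(2.51)²/(0.625)² = 21.612 bar
P = 83.598 − 21.612 = 61.99 bar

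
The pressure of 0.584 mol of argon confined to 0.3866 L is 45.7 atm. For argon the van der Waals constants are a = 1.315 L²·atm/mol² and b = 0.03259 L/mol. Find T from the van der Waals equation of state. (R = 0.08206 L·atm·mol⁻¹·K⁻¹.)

T ≈ 373.5 K

T = (P + a n²/V²)(V − nb)/(nR)
P + a n²/V² = 45.7 + (1.315)(0.584)²/(0.3866)² = 48.701 atm
V − nb = 0.3866 − (0.584)(0.03259) = 0.36757 L
T = (48.701)(0.36757)/((0.584)(0.08206)) = 373.5 K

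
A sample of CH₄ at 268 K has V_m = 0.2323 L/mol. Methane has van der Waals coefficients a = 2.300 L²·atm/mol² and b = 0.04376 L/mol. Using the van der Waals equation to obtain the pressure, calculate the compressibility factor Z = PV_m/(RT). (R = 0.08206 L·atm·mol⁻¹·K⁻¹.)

Z ≈ 0.7819

P = RT/(V_m − b) − a/V_m² = (0.08206)(268)/(0.2323 − 0.04376) − 2.300/(0.2323)²
  = 21.992/0.18854 − 42.622 = 116.64 − 42.622 = 74.02 atm
Z = PV_m/(RT) = (74.02)(0.2323)/((0.08206)(268)) = 17.195/21.992 = 0.7819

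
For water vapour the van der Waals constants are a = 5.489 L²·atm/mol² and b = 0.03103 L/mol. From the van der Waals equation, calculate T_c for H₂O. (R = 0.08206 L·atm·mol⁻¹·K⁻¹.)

For a van der Waals gas, T_c = 8a/(27Rb).
T_c = 8×5.489/(27×0.08206×0.03103) = 43.912/0.068751 = 638.7 K

T_c ≈ 638.7 K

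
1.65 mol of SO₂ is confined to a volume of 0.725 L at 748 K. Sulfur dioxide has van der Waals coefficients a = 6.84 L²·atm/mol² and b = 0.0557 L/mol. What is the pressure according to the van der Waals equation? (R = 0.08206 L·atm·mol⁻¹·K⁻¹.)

P ≈ 124.5 atm

P = nRT/(V − nb) − a n²/V²
nRT/(V − nb) = (1.65)(0.08206)(748)/(0.725 − 1.65×0.0557) = 101.28/0.63310 = 159.97 atm
a n²/V² = (6.84)(1.65)²/(0.725)² = 35.428 atm
P = 159.97 − 35.428 = 124.5 atm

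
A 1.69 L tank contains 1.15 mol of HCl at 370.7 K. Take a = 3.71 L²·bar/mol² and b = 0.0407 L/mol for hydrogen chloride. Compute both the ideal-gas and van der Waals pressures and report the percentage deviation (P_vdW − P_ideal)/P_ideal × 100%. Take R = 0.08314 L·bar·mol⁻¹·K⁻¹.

-5.34 %

Ideal: P_ideal = nRT/V = (1.15)(0.08314)(370.7)/1.69 = 20.9722 bar
vdW: P = nRT/(V − nb) − a n²/V² = 35.4430/1.64320 − 4.90648/2.85610 = 21.5695 − 1.71790 = 19.8516 bar
% deviation = (19.8516 − 20.9722)/20.9722 × 100% = -5.34%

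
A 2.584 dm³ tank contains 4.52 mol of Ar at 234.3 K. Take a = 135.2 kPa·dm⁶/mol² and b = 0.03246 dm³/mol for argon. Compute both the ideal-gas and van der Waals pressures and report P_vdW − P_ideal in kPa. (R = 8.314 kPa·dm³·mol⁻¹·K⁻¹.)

ΔP ≈ -208.6 kPa

Ideal: P_ideal = nRT/V = (4.52)(8.314)(234.3)/2.584 = 3407.44 kPa
vdW: P = nRT/(V − nb) − a n²/V² = 8804.83/2.43728 − 2762.19/6.67706 = 3612.56 − 413.684 = 3198.88 kPa
ΔP = 3198.88 − 3407.44 = -208.6 kPa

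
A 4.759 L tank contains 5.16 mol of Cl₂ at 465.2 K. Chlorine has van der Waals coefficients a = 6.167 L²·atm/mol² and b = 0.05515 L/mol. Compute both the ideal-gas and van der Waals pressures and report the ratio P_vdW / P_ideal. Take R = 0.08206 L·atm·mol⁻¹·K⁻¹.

Ideal: P_ideal = nRT/V = (5.16)(0.08206)(465.2)/4.759 = 41.3909 atm
vdW: P = nRT/(V − nb) − a n²/V² = 196.979/4.47443 − 164.200/22.6481 = 44.0233 − 7.25006 = 36.7732 atm
Ratio = 36.7732/41.3909 = 0.8884

P_vdW / P_ideal ≈ 0.8884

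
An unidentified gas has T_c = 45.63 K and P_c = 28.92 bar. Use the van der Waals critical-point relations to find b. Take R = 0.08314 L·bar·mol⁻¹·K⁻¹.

b ≈ 0.01640 L/mol

From T_c = 8a/(27Rb) and P_c = a/(27b²): b = R T_c/(8 P_c).
b = (0.08314)(45.63)/(8×28.92) = 3.7937/231.36 = 0.01640 L/mol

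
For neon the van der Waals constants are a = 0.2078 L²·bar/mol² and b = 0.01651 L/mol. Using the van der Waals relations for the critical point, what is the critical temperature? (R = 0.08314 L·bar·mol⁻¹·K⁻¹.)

For a van der Waals gas, T_c = 8a/(27Rb).
T_c = 8×0.2078/(27×0.08314×0.01651) = 1.6624/0.037061 = 44.86 K

T_c ≈ 44.86 K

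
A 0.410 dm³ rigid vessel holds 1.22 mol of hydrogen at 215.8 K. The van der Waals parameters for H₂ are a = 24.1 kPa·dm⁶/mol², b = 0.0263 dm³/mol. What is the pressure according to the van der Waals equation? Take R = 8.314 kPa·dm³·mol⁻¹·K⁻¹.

P = nRT/(V − nb) − a n²/V²
nRT/(V − nb) = (1.22)(8.314)(215.8)/(0.410 − 1.22×0.0263) = 2188.9/0.37791 = 5792.1 kPa
a n²/V² = (24.1)(1.22)²/(0.410)² = 213.39 kPa
P = 5792.1 − 213.39 = 5579 kPa

P ≈ 5579 kPa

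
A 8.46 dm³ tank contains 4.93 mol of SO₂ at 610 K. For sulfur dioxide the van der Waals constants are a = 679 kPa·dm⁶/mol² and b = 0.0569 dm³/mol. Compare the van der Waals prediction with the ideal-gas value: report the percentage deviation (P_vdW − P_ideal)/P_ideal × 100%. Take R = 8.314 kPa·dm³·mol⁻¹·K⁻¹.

Ideal: P_ideal = nRT/V = (4.93)(8.314)(610)/8.46 = 2955.40 kPa
vdW: P = nRT/(V − nb) − a n²/V² = 25002.7/8.17948 − 16503.0/71.5716 = 3056.76 − 230.580 = 2826.18 kPa
% deviation = (2826.18 − 2955.40)/2955.40 × 100% = -4.37%

-4.37 %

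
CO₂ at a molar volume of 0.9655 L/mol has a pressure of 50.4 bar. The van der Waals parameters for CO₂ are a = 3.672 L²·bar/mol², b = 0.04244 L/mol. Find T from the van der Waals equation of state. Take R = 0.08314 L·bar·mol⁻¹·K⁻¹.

T = (P + a/V_m²)(V_m − b)/R
P + a/V_m² = 50.4 + 3.672/(0.9655)² = 54.339 bar
V_m − b = 0.9655 − 0.04244 = 0.92306 L/mol
T = (54.339)(0.92306)/0.08314 = 603.3 K

T ≈ 603.3 K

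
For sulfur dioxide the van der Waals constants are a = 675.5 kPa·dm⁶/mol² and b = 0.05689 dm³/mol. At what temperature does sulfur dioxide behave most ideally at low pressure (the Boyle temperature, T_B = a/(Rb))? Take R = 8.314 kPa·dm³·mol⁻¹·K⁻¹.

For a van der Waals gas the second virial coefficient B₂ = b − a/(RT) vanishes at T_B = a/(Rb).
T_B = 675.5/(8.314×0.05689) = 675.5/0.47298 = 1428 K

T_B ≈ 1428 K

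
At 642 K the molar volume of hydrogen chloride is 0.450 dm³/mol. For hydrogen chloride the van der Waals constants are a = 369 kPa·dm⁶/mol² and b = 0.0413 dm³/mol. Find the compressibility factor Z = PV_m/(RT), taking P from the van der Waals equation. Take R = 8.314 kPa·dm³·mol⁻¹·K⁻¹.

Z ≈ 0.9474

P = RT/(V_m − b) − a/V_m² = (8.314)(642)/(0.450 − 0.0413) − 369/(0.450)²
  = 5337.6/0.40870 − 1822.2 = 13060 − 1822.2 = 11238 kPa
Z = PV_m/(RT) = (11238)(0.450)/((8.314)(642)) = 5057.1/5337.6 = 0.9474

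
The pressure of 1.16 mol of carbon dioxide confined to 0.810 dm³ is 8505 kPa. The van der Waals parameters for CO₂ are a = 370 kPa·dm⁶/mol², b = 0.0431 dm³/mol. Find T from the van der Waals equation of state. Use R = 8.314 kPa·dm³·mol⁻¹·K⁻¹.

T = (P + a n²/V²)(V − nb)/(nR)
P + a n²/V² = 8505 + (370)(1.16)²/(0.810)² = 9263.8 kPa
V − nb = 0.810 − (1.16)(0.0431) = 0.76000 dm³
T = (9263.8)(0.76000)/((1.16)(8.314)) = 730.0 K

T ≈ 730.0 K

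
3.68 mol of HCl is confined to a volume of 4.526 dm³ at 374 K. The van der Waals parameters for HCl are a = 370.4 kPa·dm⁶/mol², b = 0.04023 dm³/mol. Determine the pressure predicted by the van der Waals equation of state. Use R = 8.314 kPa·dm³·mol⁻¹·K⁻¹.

P ≈ 2369 kPa

P = nRT/(V − nb) − a n²/V²
nRT/(V − nb) = (3.68)(8.314)(374)/(4.526 − 3.68×0.04023) = 11443/4.3780 = 2613.8 kPa
a n²/V² = (370.4)(3.68)²/(4.526)² = 244.87 kPa
P = 2613.8 − 244.87 = 2369 kPa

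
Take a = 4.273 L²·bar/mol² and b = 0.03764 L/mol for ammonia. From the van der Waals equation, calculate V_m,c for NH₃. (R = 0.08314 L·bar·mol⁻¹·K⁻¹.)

For a van der Waals gas, V_m,c = 3b.
V_m,c = 3×0.03764 = 0.1129 L/mol

V_m,c ≈ 0.1129 L/mol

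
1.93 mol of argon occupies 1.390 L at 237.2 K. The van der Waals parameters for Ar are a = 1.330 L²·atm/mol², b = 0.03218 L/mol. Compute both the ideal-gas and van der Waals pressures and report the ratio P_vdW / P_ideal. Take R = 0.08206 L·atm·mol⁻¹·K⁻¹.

P_vdW / P_ideal ≈ 0.9519

Ideal: P_ideal = nRT/V = (1.93)(0.08206)(237.2)/1.390 = 27.0264 atm
vdW: P = nRT/(V − nb) − a n²/V² = 37.5667/1.32789 − 4.95412/1.93210 = 28.2905 − 2.56411 = 25.7264 atm
Ratio = 25.7264/27.0264 = 0.9519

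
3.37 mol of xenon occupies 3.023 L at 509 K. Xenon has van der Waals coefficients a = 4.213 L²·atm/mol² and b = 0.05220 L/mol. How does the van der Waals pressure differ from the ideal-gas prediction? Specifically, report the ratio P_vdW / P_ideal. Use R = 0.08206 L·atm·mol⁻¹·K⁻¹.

Ideal: P_ideal = nRT/V = (3.37)(0.08206)(509)/3.023 = 46.5630 atm
vdW: P = nRT/(V − nb) − a n²/V² = 140.760/2.84709 − 47.8466/9.13853 = 49.4400 − 5.23570 = 44.2043 atm
Ratio = 44.2043/46.5630 = 0.9493

P_vdW / P_ideal ≈ 0.9493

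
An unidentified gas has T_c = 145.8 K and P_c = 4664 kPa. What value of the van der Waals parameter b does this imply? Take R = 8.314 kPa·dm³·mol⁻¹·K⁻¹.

From T_c = 8a/(27Rb) and P_c = a/(27b²): b = R T_c/(8 P_c).
b = (8.314)(145.8)/(8×4664) = 1212.2/37312 = 0.03249 dm³/mol

b ≈ 0.03249 dm³/mol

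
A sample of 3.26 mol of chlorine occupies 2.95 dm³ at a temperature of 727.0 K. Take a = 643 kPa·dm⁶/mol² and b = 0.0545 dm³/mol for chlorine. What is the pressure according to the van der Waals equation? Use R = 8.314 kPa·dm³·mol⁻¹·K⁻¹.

P ≈ 6322 kPa

P = nRT/(V − nb) − a n²/V²
nRT/(V − nb) = (3.26)(8.314)(727.0)/(2.95 − 3.26×0.0545) = 19704/2.7723 = 7107.5 kPa
a n²/V² = (643)(3.26)²/(2.95)² = 785.24 kPa
P = 7107.5 − 785.24 = 6322 kPa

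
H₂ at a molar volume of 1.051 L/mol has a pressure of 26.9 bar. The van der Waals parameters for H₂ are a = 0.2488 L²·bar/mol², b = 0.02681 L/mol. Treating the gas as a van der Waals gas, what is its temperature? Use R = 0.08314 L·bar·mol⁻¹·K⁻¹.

T = (P + a/V_m²)(V_m − b)/R
P + a/V_m² = 26.9 + 0.2488/(1.051)² = 27.125 bar
V_m − b = 1.051 − 0.02681 = 1.0242 L/mol
T = (27.125)(1.0242)/0.08314 = 334.2 K

T ≈ 334.2 K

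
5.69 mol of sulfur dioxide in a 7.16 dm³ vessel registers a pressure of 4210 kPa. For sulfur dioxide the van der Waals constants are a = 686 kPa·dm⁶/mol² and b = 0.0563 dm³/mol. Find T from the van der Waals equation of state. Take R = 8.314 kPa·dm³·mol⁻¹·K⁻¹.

T = (P + a n²/V²)(V − nb)/(nR)
P + a n²/V² = 4210 + (686)(5.69)²/(7.16)² = 4643.2 kPa
V − nb = 7.16 − (5.69)(0.0563) = 6.8397 dm³
T = (4643.2)(6.8397)/((5.69)(8.314)) = 671.3 K

T ≈ 671.3 K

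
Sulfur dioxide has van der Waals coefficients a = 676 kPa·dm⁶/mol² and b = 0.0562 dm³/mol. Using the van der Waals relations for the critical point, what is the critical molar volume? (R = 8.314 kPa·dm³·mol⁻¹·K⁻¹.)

V_m,c ≈ 0.1686 dm³/mol

For a van der Waals gas, V_m,c = 3b.
V_m,c = 3×0.0562 = 0.1686 dm³/mol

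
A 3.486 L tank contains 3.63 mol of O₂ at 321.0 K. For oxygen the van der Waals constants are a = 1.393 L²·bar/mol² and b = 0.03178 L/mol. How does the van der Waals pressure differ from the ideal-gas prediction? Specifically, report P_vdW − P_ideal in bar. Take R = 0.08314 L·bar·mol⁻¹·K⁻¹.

Ideal: P_ideal = nRT/V = (3.63)(0.08314)(321.0)/3.486 = 27.7904 bar
vdW: P = nRT/(V − nb) − a n²/V² = 96.8772/3.37064 − 18.3554/12.1522 = 28.7415 − 1.51046 = 27.2310 bar
ΔP = 27.2310 − 27.7904 = -0.559 bar

ΔP ≈ -0.559 bar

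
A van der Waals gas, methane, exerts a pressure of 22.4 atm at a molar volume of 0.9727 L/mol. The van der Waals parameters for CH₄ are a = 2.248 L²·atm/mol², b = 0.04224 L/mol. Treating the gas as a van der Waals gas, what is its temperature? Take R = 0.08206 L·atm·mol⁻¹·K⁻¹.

T ≈ 280.9 K

T = (P + a/V_m²)(V_m − b)/R
P + a/V_m² = 22.4 + 2.248/(0.9727)² = 24.776 atm
V_m − b = 0.9727 − 0.04224 = 0.93046 L/mol
T = (24.776)(0.93046)/0.08206 = 280.9 K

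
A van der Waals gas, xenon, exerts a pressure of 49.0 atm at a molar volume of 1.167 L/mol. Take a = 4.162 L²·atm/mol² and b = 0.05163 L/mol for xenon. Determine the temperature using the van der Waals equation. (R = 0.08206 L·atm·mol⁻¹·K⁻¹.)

T = (P + a/V_m²)(V_m − b)/R
P + a/V_m² = 49.0 + 4.162/(1.167)² = 52.056 atm
V_m − b = 1.167 − 0.05163 = 1.1154 L/mol
T = (52.056)(1.1154)/0.08206 = 707.6 K

T ≈ 707.6 K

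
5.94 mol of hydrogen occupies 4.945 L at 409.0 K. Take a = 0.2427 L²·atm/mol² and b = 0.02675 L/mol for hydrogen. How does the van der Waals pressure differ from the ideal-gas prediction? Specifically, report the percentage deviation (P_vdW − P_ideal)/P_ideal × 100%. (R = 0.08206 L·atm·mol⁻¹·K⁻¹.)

2.45 %

Ideal: P_ideal = nRT/V = (5.94)(0.08206)(409.0)/4.945 = 40.3158 atm
vdW: P = nRT/(V − nb) − a n²/V² = 199.361/4.78611 − 8.56333/24.4530 = 41.6541 − 0.350195 = 41.3039 atm
% deviation = (41.3039 − 40.3158)/40.3158 × 100% = 2.45%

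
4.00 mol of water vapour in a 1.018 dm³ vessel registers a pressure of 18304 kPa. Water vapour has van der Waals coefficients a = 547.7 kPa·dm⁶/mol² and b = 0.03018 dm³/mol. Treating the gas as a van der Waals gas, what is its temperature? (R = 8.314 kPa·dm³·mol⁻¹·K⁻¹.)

T = (P + a n²/V²)(V − nb)/(nR)
P + a n²/V² = 18304 + (547.7)(4.00)²/(1.018)² = 26760 kPa
V − nb = 1.018 − (4.00)(0.03018) = 0.89728 dm³
T = (26760)(0.89728)/((4.00)(8.314)) = 722.0 K

T ≈ 722.0 K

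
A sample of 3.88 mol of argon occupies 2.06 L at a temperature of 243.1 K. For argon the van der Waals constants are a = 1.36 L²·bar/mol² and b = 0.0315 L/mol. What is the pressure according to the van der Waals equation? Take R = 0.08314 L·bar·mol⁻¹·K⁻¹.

P = nRT/(V − nb) − a n²/V²
nRT/(V − nb) = (3.88)(0.08314)(243.1)/(2.06 − 3.88×0.0315) = 78.420/1.9378 = 40.469 bar
a n²/V² = (1.36)(3.88)²/(2.06)² = 4.8247 bar
P = 40.469 − 4.8247 = 35.64 bar

P ≈ 35.64 bar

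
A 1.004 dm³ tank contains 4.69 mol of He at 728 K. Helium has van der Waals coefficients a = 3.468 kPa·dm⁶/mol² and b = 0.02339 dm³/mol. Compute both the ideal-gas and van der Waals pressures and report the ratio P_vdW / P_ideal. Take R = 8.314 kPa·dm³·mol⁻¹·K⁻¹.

P_vdW / P_ideal ≈ 1.120

Ideal: P_ideal = nRT/V = (4.69)(8.314)(728)/1.004 = 28273.6 kPa
vdW: P = nRT/(V − nb) − a n²/V² = 28386.7/0.894301 − 76.2825/1.00802 = 31741.8 − 75.6756 = 31666.1 kPa
Ratio = 31666.1/28273.6 = 1.120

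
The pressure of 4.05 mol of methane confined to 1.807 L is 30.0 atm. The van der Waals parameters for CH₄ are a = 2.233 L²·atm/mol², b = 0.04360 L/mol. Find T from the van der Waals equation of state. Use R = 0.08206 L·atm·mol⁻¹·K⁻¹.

T = (P + a n²/V²)(V − nb)/(nR)
P + a n²/V² = 30.0 + (2.233)(4.05)²/(1.807)² = 41.217 atm
V − nb = 1.807 − (4.05)(0.04360) = 1.6304 L
T = (41.217)(1.6304)/((4.05)(0.08206)) = 202.2 K

T ≈ 202.2 K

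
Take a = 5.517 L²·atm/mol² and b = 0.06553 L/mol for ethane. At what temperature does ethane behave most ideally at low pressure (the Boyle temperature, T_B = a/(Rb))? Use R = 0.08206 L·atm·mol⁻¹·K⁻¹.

For a van der Waals gas the second virial coefficient B₂ = b − a/(RT) vanishes at T_B = a/(Rb).
T_B = 5.517/(0.08206×0.06553) = 5.517/0.0053774 = 1026 K

T_B ≈ 1026 K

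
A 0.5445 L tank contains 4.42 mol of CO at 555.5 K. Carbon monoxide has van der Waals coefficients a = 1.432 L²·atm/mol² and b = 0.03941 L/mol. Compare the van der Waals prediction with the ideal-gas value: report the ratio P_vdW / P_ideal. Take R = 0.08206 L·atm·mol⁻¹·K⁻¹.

Ideal: P_ideal = nRT/V = (4.42)(0.08206)(555.5)/0.5445 = 370.033 atm
vdW: P = nRT/(V − nb) − a n²/V² = 201.483/0.370308 − 27.9761/0.296480 = 544.096 − 94.3608 = 449.735 atm
Ratio = 449.735/370.033 = 1.215

P_vdW / P_ideal ≈ 1.215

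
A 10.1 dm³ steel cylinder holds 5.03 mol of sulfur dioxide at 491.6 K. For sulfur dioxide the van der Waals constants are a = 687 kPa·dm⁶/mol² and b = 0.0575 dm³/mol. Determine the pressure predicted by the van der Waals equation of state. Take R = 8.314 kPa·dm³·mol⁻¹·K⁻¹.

P ≈ 1925 kPa

P = nRT/(V − nb) − a n²/V²
nRT/(V − nb) = (5.03)(8.314)(491.6)/(10.1 − 5.03×0.0575) = 20558/9.8108 = 2095.4 kPa
a n²/V² = (687)(5.03)²/(10.1)² = 170.39 kPa
P = 2095.4 − 170.39 = 1925 kPa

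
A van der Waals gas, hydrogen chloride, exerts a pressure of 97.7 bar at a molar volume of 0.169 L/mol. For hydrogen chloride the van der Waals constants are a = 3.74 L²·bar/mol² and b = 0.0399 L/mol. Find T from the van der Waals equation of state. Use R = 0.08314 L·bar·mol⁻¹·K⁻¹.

T = (P + a/V_m²)(V_m − b)/R
P + a/V_m² = 97.7 + 3.74/(0.169)² = 228.65 bar
V_m − b = 0.169 − 0.0399 = 0.12910 L/mol
T = (228.65)(0.12910)/0.08314 = 355.0 K

T ≈ 355.0 K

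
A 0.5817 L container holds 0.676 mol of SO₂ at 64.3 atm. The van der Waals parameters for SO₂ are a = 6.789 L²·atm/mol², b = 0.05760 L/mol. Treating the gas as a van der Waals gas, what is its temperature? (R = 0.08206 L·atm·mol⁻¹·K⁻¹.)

T ≈ 718.8 K

T = (P + a n²/V²)(V − nb)/(nR)
P + a n²/V² = 64.3 + (6.789)(0.676)²/(0.5817)² = 73.469 atm
V − nb = 0.5817 − (0.676)(0.05760) = 0.54276 L
T = (73.469)(0.54276)/((0.676)(0.08206)) = 718.8 K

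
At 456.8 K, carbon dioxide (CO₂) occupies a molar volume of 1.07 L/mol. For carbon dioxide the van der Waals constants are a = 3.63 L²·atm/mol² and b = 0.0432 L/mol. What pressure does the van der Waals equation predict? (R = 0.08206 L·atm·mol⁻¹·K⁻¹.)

P ≈ 33.34 atm

P = RT/(V_m − b) − a/V_m²
RT/(V_m − b) = (0.08206)(456.8)/(1.07 − 0.0432) = 37.485/1.0268 = 36.507 atm
a/V_m² = 3.63/(1.07)² = 3.1706 atm
P = 36.507 − 3.1706 = 33.34 atm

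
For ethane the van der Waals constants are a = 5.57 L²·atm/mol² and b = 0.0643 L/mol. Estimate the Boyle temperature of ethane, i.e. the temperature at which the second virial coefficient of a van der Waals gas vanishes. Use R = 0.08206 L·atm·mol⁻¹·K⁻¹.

For a van der Waals gas the second virial coefficient B₂ = b − a/(RT) vanishes at T_B = a/(Rb).
T_B = 5.57/(0.08206×0.0643) = 5.57/0.0052765 = 1056 K

T_B ≈ 1056 K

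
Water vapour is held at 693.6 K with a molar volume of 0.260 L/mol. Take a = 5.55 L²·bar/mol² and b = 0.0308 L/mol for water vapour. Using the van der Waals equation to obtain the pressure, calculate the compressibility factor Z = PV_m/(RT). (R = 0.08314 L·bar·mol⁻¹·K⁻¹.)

Z ≈ 0.7642

P = RT/(V_m − b) − a/V_m² = (0.08314)(693.6)/(0.260 − 0.0308) − 5.55/(0.260)²
  = 57.666/0.22920 − 82.101 = 251.60 − 82.101 = 169.50 bar
Z = PV_m/(RT) = (169.50)(0.260)/((0.08314)(693.6)) = 44.070/57.666 = 0.7642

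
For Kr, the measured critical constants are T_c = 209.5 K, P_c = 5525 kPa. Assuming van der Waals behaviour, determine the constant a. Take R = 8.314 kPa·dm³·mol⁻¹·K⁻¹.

From T_c = 8a/(27Rb) and P_c = a/(27b²): a = 27 R² T_c²/(64 P_c).
a = 27×(8.314)²×(209.5)²/(64×5525) = 81912817/353600 = 231.7 kPa·dm⁶/mol²

a ≈ 231.7 kPa·dm⁶/mol²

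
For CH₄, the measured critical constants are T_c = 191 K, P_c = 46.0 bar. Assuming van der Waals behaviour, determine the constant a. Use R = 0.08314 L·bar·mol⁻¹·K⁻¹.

From T_c = 8a/(27Rb) and P_c = a/(27b²): a = 27 R² T_c²/(64 P_c).
a = 27×(0.08314)²×(191)²/(64×46.0) = 6808.5/2944.0 = 2.313 L²·bar/mol²

a ≈ 2.313 L²·bar/mol²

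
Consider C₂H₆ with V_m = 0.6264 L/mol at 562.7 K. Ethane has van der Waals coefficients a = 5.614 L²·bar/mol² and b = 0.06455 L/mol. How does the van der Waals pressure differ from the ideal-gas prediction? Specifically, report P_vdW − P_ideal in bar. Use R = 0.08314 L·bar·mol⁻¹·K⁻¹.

ΔP ≈ -5.727 bar

Ideal: P_ideal = RT/V_m = (0.08314)(562.7)/0.6264 = 74.6853 bar
vdW: P = RT/(V_m − b) − a/V_m² = 46.7829/0.561850 − 5.614/0.392377 = 83.2658 − 14.3077 = 68.9581 bar
ΔP = 68.9581 − 74.6853 = -5.727 bar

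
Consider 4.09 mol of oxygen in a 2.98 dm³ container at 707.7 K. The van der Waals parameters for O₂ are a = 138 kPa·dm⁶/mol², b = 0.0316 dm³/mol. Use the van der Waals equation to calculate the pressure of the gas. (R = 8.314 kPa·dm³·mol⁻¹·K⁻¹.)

P ≈ 8182 kPa

P = nRT/(V − nb) − a n²/V²
nRT/(V − nb) = (4.09)(8.314)(707.7)/(2.98 − 4.09×0.0316) = 24065/2.8508 = 8441.5 kPa
a n²/V² = (138)(4.09)²/(2.98)² = 259.95 kPa
P = 8441.5 − 259.95 = 8182 kPa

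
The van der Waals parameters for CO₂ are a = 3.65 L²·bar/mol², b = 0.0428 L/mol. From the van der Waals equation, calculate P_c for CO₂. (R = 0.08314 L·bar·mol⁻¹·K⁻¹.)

For a van der Waals gas, P_c = a/(27b²).
P_c = 3.65/(27×(0.0428)²) = 3.65/0.049460 = 73.80 bar

P_c ≈ 73.80 bar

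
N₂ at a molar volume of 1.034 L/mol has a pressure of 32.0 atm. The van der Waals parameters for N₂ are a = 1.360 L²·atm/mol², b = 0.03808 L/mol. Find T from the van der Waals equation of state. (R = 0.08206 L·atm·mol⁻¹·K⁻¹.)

T ≈ 403.8 K

T = (P + a/V_m²)(V_m − b)/R
P + a/V_m² = 32.0 + 1.360/(1.034)² = 33.272 atm
V_m − b = 1.034 − 0.03808 = 0.99592 L/mol
T = (33.272)(0.99592)/0.08206 = 403.8 K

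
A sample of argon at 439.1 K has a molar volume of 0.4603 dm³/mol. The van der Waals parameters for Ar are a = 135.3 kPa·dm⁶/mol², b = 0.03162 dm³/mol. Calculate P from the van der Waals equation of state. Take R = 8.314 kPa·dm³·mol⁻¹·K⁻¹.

P = RT/(V_m − b) − a/V_m²
RT/(V_m − b) = (8.314)(439.1)/(0.4603 − 0.03162) = 3650.7/0.42868 = 8516.1 kPa
a/V_m² = 135.3/(0.4603)² = 638.58 kPa
P = 8516.1 − 638.58 = 7878 kPa

P ≈ 7878 kPa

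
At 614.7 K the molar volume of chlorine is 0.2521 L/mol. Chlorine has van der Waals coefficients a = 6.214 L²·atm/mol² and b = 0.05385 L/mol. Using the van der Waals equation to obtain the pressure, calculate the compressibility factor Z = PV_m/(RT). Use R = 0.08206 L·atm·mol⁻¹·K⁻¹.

Z ≈ 0.7830

P = RT/(V_m − b) − a/V_m² = (0.08206)(614.7)/(0.2521 − 0.05385) − 6.214/(0.2521)²
  = 50.442/0.19825 − 97.774 = 254.44 − 97.774 = 156.67 atm
Z = PV_m/(RT) = (156.67)(0.2521)/((0.08206)(614.7)) = 39.497/50.442 = 0.7830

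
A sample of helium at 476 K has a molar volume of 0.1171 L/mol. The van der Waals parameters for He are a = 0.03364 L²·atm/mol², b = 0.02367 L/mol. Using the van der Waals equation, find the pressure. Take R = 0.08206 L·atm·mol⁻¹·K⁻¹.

P ≈ 415.6 atm

P = RT/(V_m − b) − a/V_m²
RT/(V_m − b) = (0.08206)(476)/(0.1171 − 0.02367) = 39.061/0.093430 = 418.08 atm
a/V_m² = 0.03364/(0.1171)² = 2.4533 atm
P = 418.08 − 2.4533 = 415.6 atm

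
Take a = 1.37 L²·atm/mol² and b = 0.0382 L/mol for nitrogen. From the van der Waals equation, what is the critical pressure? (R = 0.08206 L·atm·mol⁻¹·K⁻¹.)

P_c ≈ 34.77 atm

For a van der Waals gas, P_c = a/(27b²).
P_c = 1.37/(27×(0.0382)²) = 1.37/0.039399 = 34.77 atm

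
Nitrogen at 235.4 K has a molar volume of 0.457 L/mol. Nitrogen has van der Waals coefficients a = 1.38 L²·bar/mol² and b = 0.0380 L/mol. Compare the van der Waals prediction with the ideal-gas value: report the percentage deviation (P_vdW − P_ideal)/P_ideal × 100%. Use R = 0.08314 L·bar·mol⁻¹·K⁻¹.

Ideal: P_ideal = RT/V_m = (0.08314)(235.4)/0.457 = 42.8253 bar
vdW: P = RT/(V_m − b) − a/V_m² = 19.5712/0.419000 − 1.38/0.208849 = 46.7093 − 6.60764 = 40.1017 bar
% deviation = (40.1017 − 42.8253)/42.8253 × 100% = -6.36%

-6.36 %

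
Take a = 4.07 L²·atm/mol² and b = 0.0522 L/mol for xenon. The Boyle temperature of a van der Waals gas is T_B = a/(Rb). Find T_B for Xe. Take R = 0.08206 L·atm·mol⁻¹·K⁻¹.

T_B ≈ 950.2 K

For a van der Waals gas the second virial coefficient B₂ = b − a/(RT) vanishes at T_B = a/(Rb).
T_B = 4.07/(0.08206×0.0522) = 4.07/0.0042835 = 950.2 K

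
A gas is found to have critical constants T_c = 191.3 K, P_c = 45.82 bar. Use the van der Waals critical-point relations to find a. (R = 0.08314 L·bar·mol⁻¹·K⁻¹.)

a ≈ 2.329 L²·bar/mol²

From T_c = 8a/(27Rb) and P_c = a/(27b²): a = 27 R² T_c²/(64 P_c).
a = 27×(0.08314)²×(191.3)²/(64×45.82) = 6829.9/2932.5 = 2.329 L²·bar/mol²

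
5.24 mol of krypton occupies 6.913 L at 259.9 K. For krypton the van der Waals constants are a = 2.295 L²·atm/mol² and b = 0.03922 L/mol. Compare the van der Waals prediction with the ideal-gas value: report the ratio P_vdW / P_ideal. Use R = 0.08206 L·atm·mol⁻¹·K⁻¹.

Ideal: P_ideal = nRT/V = (5.24)(0.08206)(259.9)/6.913 = 16.1660 atm
vdW: P = nRT/(V − nb) − a n²/V² = 111.756/6.70749 − 63.0152/47.7896 = 16.6614 − 1.31860 = 15.3428 atm
Ratio = 15.3428/16.1660 = 0.9491

P_vdW / P_ideal ≈ 0.9491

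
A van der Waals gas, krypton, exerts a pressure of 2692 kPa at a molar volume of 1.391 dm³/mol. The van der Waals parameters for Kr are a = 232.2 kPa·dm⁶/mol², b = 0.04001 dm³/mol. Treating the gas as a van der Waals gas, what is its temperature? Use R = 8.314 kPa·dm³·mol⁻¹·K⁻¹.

T ≈ 456.9 K

T = (P + a/V_m²)(V_m − b)/R
P + a/V_m² = 2692 + 232.2/(1.391)² = 2812.0 kPa
V_m − b = 1.391 − 0.04001 = 1.3510 dm³/mol
T = (2812.0)(1.3510)/8.314 = 456.9 K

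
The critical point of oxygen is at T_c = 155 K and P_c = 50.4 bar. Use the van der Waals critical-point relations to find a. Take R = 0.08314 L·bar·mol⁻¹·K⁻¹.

a ≈ 1.390 L²·bar/mol²

From T_c = 8a/(27Rb) and P_c = a/(27b²): a = 27 R² T_c²/(64 P_c).
a = 27×(0.08314)²×(155)²/(64×50.4) = 4483.8/3225.6 = 1.390 L²·bar/mol²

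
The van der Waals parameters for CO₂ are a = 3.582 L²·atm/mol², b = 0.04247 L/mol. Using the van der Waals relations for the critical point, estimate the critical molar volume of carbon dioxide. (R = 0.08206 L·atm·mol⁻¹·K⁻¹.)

V_m,c ≈ 0.1274 L/mol

For a van der Waals gas, V_m,c = 3b.
V_m,c = 3×0.04247 = 0.1274 L/mol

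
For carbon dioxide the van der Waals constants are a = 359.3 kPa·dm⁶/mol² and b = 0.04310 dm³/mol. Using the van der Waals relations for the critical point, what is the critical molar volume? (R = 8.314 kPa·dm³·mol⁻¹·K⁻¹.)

V_m,c ≈ 0.1293 dm³/mol

For a van der Waals gas, V_m,c = 3b.
V_m,c = 3×0.04310 = 0.1293 dm³/mol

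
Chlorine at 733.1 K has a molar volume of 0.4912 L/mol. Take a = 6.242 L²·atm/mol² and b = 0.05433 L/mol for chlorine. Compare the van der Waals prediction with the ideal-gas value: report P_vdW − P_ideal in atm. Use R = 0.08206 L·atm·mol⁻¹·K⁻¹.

Ideal: P_ideal = RT/V_m = (0.08206)(733.1)/0.4912 = 122.472 atm
vdW: P = RT/(V_m − b) − a/V_m² = 60.1582/0.436870 − 6.242/0.241277 = 137.703 − 25.8707 = 111.832 atm
ΔP = 111.832 − 122.472 = -10.64 atm

ΔP ≈ -10.64 atm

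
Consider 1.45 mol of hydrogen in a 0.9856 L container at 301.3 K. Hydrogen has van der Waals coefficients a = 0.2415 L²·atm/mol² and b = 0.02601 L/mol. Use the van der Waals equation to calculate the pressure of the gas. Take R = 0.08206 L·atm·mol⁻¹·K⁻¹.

P ≈ 37.30 atm

P = nRT/(V − nb) − a n²/V²
nRT/(V − nb) = (1.45)(0.08206)(301.3)/(0.9856 − 1.45×0.02601) = 35.851/0.94789 = 37.822 atm
a n²/V² = (0.2415)(1.45)²/(0.9856)² = 0.52270 atm
P = 37.822 − 0.52270 = 37.30 atm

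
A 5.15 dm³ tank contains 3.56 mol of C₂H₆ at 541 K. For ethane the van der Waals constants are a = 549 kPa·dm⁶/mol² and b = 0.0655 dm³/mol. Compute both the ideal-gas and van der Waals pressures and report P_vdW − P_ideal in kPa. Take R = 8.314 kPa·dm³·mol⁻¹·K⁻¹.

ΔP ≈ -114.9 kPa

Ideal: P_ideal = nRT/V = (3.56)(8.314)(541)/5.15 = 3109.21 kPa
vdW: P = nRT/(V − nb) − a n²/V² = 16012.4/4.91682 − 6957.81/26.5225 = 3256.66 − 262.336 = 2994.32 kPa
ΔP = 2994.32 − 3109.21 = -114.9 kPa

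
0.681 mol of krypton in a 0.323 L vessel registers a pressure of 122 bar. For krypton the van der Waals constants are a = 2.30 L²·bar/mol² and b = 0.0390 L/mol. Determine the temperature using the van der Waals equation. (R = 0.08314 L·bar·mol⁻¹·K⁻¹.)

T ≈ 692.3 K

T = (P + a n²/V²)(V − nb)/(nR)
P + a n²/V² = 122 + (2.30)(0.681)²/(0.323)² = 132.22 bar
V − nb = 0.323 − (0.681)(0.0390) = 0.29644 L
T = (132.22)(0.29644)/((0.681)(0.08314)) = 692.3 K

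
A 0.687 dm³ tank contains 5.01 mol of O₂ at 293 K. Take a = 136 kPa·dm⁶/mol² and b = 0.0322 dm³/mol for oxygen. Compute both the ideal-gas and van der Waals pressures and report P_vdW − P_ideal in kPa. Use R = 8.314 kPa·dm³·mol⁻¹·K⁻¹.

ΔP ≈ -1781 kPa

Ideal: P_ideal = nRT/V = (5.01)(8.314)(293)/0.687 = 17764.7 kPa
vdW: P = nRT/(V − nb) − a n²/V² = 12204.4/0.525678 − 3413.61/0.471969 = 23216.5 − 7232.70 = 15983.8 kPa
ΔP = 15983.8 − 17764.7 = -1781 kPa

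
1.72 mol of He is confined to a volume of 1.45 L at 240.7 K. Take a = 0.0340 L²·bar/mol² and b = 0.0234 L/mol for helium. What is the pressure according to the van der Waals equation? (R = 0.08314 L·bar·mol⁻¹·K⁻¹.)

P = nRT/(V − nb) − a n²/V²
nRT/(V − nb) = (1.72)(0.08314)(240.7)/(1.45 − 1.72×0.0234) = 34.420/1.4098 = 24.415 bar
a n²/V² = (0.0340)(1.72)²/(1.45)² = 0.047841 bar
P = 24.415 − 0.047841 = 24.37 bar

P ≈ 24.37 bar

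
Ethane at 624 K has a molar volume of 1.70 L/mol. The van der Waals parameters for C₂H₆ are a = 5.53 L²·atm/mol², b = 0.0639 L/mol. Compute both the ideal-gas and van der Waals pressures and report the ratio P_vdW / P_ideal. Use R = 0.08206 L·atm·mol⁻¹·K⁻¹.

P_vdW / P_ideal ≈ 0.9755

Ideal: P_ideal = RT/V_m = (0.08206)(624)/1.70 = 30.1208 atm
vdW: P = RT/(V_m − b) − a/V_m² = 51.2054/1.63610 − 5.53/2.89000 = 31.2972 − 1.91349 = 29.3837 atm
Ratio = 29.3837/30.1208 = 0.9755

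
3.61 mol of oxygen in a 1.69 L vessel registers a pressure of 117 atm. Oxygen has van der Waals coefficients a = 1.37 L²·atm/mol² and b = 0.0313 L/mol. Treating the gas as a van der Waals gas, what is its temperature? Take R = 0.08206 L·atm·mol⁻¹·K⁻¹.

T = (P + a n²/V²)(V − nb)/(nR)
P + a n²/V² = 117 + (1.37)(3.61)²/(1.69)² = 123.25 atm
V − nb = 1.69 − (3.61)(0.0313) = 1.5770 L
T = (123.25)(1.5770)/((3.61)(0.08206)) = 656.1 K

T ≈ 656.1 K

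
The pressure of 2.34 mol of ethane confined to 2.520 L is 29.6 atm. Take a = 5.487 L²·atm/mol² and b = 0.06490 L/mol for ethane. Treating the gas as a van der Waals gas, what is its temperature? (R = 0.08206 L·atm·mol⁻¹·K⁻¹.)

T = (P + a n²/V²)(V − nb)/(nR)
P + a n²/V² = 29.6 + (5.487)(2.34)²/(2.520)² = 34.331 atm
V − nb = 2.520 − (2.34)(0.06490) = 2.3681 L
T = (34.331)(2.3681)/((2.34)(0.08206)) = 423.4 K

T ≈ 423.4 K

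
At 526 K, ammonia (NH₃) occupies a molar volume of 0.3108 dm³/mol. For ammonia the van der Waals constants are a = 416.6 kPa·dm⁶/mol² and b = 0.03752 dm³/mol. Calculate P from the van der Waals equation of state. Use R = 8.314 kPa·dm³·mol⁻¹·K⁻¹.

P = RT/(V_m − b) − a/V_m²
RT/(V_m − b) = (8.314)(526)/(0.3108 − 0.03752) = 4373.2/0.27328 = 16003 kPa
a/V_m² = 416.6/(0.3108)² = 4312.8 kPa
P = 16003 − 4312.8 = 11690 kPa

P ≈ 11690 kPa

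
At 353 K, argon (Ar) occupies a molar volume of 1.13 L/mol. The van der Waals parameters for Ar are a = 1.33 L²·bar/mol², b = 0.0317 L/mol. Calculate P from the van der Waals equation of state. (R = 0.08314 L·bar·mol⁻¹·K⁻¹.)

P ≈ 25.68 bar

P = RT/(V_m − b) − a/V_m²
RT/(V_m − b) = (0.08314)(353)/(1.13 − 0.0317) = 29.348/1.0983 = 26.721 bar
a/V_m² = 1.33/(1.13)² = 1.0416 bar
P = 26.721 − 1.0416 = 25.68 bar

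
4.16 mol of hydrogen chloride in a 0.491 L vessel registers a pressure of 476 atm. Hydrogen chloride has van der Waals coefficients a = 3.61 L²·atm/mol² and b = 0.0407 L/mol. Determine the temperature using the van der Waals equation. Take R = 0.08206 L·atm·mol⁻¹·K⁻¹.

T = (P + a n²/V²)(V − nb)/(nR)
P + a n²/V² = 476 + (3.61)(4.16)²/(0.491)² = 735.14 atm
V − nb = 0.491 − (4.16)(0.0407) = 0.32169 L
T = (735.14)(0.32169)/((4.16)(0.08206)) = 692.8 K

T ≈ 692.8 K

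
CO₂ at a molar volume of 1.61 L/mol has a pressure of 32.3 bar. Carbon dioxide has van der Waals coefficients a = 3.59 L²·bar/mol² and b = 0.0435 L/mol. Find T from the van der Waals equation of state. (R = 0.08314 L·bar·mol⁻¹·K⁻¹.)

T = (P + a/V_m²)(V_m − b)/R
P + a/V_m² = 32.3 + 3.59/(1.61)² = 33.685 bar
V_m − b = 1.61 − 0.0435 = 1.5665 L/mol
T = (33.685)(1.5665)/0.08314 = 634.7 K

T ≈ 634.7 K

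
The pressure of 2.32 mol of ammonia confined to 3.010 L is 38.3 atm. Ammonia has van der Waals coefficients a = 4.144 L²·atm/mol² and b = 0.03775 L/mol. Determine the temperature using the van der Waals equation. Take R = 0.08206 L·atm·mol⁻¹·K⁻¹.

T ≈ 625.7 K

T = (P + a n²/V²)(V − nb)/(nR)
P + a n²/V² = 38.3 + (4.144)(2.32)²/(3.010)² = 40.762 atm
V − nb = 3.010 − (2.32)(0.03775) = 2.9224 L
T = (40.762)(2.9224)/((2.32)(0.08206)) = 625.7 K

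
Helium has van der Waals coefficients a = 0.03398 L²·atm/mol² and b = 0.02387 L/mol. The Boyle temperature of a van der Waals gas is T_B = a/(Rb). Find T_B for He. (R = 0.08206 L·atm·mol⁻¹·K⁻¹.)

T_B ≈ 17.35 K

For a van der Waals gas the second virial coefficient B₂ = b − a/(RT) vanishes at T_B = a/(Rb).
T_B = 0.03398/(0.08206×0.02387) = 0.03398/0.0019588 = 17.35 K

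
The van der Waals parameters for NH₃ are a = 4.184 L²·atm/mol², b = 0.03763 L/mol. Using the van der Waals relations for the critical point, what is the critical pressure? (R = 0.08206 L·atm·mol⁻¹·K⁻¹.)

P_c ≈ 109.4 atm

For a van der Waals gas, P_c = a/(27b²).
P_c = 4.184/(27×(0.03763)²) = 4.184/0.038232 = 109.4 atm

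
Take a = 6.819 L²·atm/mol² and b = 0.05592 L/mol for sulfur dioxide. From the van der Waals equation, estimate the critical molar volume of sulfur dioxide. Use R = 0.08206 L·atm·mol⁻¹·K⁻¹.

For a van der Waals gas, V_m,c = 3b.
V_m,c = 3×0.05592 = 0.1678 L/mol

V_m,c ≈ 0.1678 L/mol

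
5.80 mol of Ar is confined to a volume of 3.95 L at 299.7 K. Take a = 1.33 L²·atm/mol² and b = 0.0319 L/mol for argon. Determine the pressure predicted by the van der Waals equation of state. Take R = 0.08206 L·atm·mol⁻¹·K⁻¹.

P ≈ 35.02 atm

P = nRT/(V − nb) − a n²/V²
nRT/(V − nb) = (5.80)(0.08206)(299.7)/(3.95 − 5.80×0.0319) = 142.64/3.7650 = 37.886 atm
a n²/V² = (1.33)(5.80)²/(3.95)² = 2.8676 atm
P = 37.886 − 2.8676 = 35.02 atm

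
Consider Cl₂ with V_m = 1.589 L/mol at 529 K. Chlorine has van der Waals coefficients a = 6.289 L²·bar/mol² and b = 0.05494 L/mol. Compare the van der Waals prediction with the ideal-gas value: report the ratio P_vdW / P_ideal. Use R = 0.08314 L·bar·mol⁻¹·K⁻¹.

Ideal: P_ideal = RT/V_m = (0.08314)(529)/1.589 = 27.6785 bar
vdW: P = RT/(V_m − b) − a/V_m² = 43.9811/1.53406 − 6.289/2.52492 = 28.6697 − 2.49077 = 26.1789 bar
Ratio = 26.1789/27.6785 = 0.9458

P_vdW / P_ideal ≈ 0.9458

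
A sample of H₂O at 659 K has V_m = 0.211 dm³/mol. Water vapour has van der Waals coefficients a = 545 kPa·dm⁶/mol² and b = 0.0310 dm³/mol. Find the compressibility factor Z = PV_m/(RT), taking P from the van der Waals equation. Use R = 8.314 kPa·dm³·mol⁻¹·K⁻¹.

P = RT/(V_m − b) − a/V_m² = (8.314)(659)/(0.211 − 0.0310) − 545/(0.211)²
  = 5478.9/0.18000 − 12241 = 30438 − 12241 = 18197 kPa
Z = PV_m/(RT) = (18197)(0.211)/((8.314)(659)) = 3839.6/5478.9 = 0.7008

Z ≈ 0.7008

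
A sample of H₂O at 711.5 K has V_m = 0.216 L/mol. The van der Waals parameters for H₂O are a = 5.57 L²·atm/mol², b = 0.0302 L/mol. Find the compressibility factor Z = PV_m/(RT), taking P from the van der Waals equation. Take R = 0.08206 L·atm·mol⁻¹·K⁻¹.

Z ≈ 0.7209

P = RT/(V_m − b) − a/V_m² = (0.08206)(711.5)/(0.216 − 0.0302) − 5.57/(0.216)²
  = 58.386/0.18580 − 119.38 = 314.24 − 119.38 = 194.86 atm
Z = PV_m/(RT) = (194.86)(0.216)/((0.08206)(711.5)) = 42.090/58.386 = 0.7209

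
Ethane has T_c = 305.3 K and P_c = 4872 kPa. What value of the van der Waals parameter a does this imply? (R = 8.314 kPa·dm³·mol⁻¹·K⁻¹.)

From T_c = 8a/(27Rb) and P_c = a/(27b²): a = 27 R² T_c²/(64 P_c).
a = 27×(8.314)²×(305.3)²/(64×4872) = 173955199/311808 = 557.9 kPa·dm⁶/mol²

a ≈ 557.9 kPa·dm⁶/mol²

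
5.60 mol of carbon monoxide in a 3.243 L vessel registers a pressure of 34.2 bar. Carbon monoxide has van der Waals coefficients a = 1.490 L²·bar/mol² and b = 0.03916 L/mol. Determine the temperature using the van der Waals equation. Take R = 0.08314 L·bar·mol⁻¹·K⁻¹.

T ≈ 251.0 K

T = (P + a n²/V²)(V − nb)/(nR)
P + a n²/V² = 34.2 + (1.490)(5.60)²/(3.243)² = 38.643 bar
V − nb = 3.243 − (5.60)(0.03916) = 3.0237 L
T = (38.643)(3.0237)/((5.60)(0.08314)) = 251.0 K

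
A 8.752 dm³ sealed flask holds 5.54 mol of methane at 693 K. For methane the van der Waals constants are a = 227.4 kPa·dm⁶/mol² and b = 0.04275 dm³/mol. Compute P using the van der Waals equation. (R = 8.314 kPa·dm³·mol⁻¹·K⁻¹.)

P ≈ 3657 kPa

P = nRT/(V − nb) − a n²/V²
nRT/(V − nb) = (5.54)(8.314)(693)/(8.752 − 5.54×0.04275) = 31919/8.5152 = 3748.5 kPa
a n²/V² = (227.4)(5.54)²/(8.752)² = 91.116 kPa
P = 3748.5 − 91.116 = 3657 kPa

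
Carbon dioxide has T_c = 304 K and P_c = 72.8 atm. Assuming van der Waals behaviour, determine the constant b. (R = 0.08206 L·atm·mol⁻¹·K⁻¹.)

b ≈ 0.04283 L/mol

From T_c = 8a/(27Rb) and P_c = a/(27b²): b = R T_c/(8 P_c).
b = (0.08206)(304)/(8×72.8) = 24.946/582.40 = 0.04283 L/mol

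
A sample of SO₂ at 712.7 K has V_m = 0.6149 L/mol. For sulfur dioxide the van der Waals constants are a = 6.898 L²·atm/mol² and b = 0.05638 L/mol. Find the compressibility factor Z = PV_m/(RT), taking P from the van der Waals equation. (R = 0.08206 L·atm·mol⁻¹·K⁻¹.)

P = RT/(V_m − b) − a/V_m² = (0.08206)(712.7)/(0.6149 − 0.05638) − 6.898/(0.6149)²
  = 58.484/0.55852 − 18.244 = 104.71 − 18.244 = 86.47 atm
Z = PV_m/(RT) = (86.47)(0.6149)/((0.08206)(712.7)) = 53.170/58.484 = 0.9091

Z ≈ 0.9091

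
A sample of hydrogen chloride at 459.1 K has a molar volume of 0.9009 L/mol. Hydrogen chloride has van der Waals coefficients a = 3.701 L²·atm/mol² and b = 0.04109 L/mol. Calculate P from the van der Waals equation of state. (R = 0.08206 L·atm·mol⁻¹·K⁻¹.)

P ≈ 39.26 atm

P = RT/(V_m − b) − a/V_m²
RT/(V_m − b) = (0.08206)(459.1)/(0.9009 − 0.04109) = 37.674/0.85981 = 43.817 atm
a/V_m² = 3.701/(0.9009)² = 4.5600 atm
P = 43.817 − 4.5600 = 39.26 atm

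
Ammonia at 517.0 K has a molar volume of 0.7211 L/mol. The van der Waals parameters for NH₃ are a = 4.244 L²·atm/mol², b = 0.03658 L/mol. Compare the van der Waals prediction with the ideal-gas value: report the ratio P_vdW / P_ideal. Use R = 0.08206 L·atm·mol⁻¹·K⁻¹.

P_vdW / P_ideal ≈ 0.9147

Ideal: P_ideal = RT/V_m = (0.08206)(517.0)/0.7211 = 58.8338 atm
vdW: P = RT/(V_m − b) − a/V_m² = 42.4250/0.684520 − 4.244/0.519985 = 61.9777 − 8.16177 = 53.8159 atm
Ratio = 53.8159/58.8338 = 0.9147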